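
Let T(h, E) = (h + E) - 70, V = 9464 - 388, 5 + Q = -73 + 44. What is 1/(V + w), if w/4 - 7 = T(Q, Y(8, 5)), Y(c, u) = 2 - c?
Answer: 1/8664 ≈ 0.00011542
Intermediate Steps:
Q = -34 (Q = -5 + (-73 + 44) = -5 - 29 = -34)
V = 9076
T(h, E) = -70 + E + h (T(h, E) = (E + h) - 70 = -70 + E + h)
w = -412 (w = 28 + 4*(-70 + (2 - 1*8) - 34) = 28 + 4*(-70 + (2 - 8) - 34) = 28 + 4*(-70 - 6 - 34) = 28 + 4*(-110) = 28 - 440 = -412)
1/(V + w) = 1/(9076 - 412) = 1/8664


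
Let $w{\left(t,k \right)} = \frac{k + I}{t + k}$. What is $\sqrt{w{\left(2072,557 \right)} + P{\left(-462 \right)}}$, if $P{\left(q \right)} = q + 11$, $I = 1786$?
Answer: $\frac{2 i \sqrt{6427666}}{239} \approx 21.216 i$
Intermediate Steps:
$P{\left(q \right)} = 11 + q$
$w{\left(t,k \right)} = \frac{1786 + k}{k + t}$ ($w{\left(t,k \right)} = \frac{k + 1786}{t + k} = \frac{1786 + k}{k + t}$)
$\sqrt{w{\left(2072,557 \right)} + P{\left(-462 \right)}} = \sqrt{\frac{1786 + 557}{557 + 2072} + \left(11 - 462\right)} = \sqrt{\frac{1}{2629} \cdot 2343 - 451} = \sqrt{\frac{213}{239} - 451} = \sqrt{- \frac{107576}{239}} = \frac{2 i \sqrt{6427666}}{239}$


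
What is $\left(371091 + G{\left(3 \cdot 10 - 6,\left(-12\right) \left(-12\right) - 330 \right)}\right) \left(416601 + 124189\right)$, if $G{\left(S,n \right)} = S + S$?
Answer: $200708259810$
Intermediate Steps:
$G{\left(S,n \right)} = 2 S$
$\left(371091 + G{\left(3 \cdot 10 - 6,\left(-12\right) \left(-12\right) - 330 \right)}\right) \left(416601 + 124189\right) = \left(371091 + 2 \left(3 \cdot 10 - 6\right)\right) \left(416601 + 124189\right) = \left(371091 + 2 \left(30 - 6\right)\right) 540790 = \left(371091 + 2 \cdot 24\right) 540790 = \left(371091 + 48\right) 540790 = 371139 \cdot 540790 = 200708259810$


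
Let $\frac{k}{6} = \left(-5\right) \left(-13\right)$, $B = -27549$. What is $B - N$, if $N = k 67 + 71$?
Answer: $-53750$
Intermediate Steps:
$k = 390$ ($k = 6 \left(\left(-5\right) \left(-13\right)\right) = 6 \cdot 65 = 390$)
$N = 26201$ ($N = 390 \cdot 67 + 71 = 26130 + 71 = 26201$)
$B - N = -27549 - 26201 = -53750$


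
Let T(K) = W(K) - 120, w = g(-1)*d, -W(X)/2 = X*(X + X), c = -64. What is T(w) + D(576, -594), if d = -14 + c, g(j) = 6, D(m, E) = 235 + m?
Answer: -875405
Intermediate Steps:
d = -78 (d = -14 - 64 = -78)
W(X) = -4*X² (W(X) = -2*X*(X + X) = -2*X*2*X = -4*X²)
w = -468 (w = 6*(-78) = -468)
T(K) = -120 - 4*K² (T(K) = -4*K² - 120 = -120 - 4*K²)
T(w) + D(576, -594) = (-120 - 4*(-468)²) + (235 + 576) = (-120 - 4*219024) + 811 = (-120 - 876096) + 811 = -876216 + 811 = -875405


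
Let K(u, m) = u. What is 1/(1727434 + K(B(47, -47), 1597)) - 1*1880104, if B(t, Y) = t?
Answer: -3247843938023/1727481 ≈ -1.8801e+6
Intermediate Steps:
1/(1727434 + K(B(47, -47), 1597)) - 1*1880104 = 1/(1727434 + 47) - 1*1880104 = 1/1727481 - 1880104 = -3247843938023/1727481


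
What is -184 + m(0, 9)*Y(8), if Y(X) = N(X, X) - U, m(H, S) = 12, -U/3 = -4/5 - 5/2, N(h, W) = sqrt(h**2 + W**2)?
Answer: -1514/5 + 96*sqrt(2) ≈ -167.04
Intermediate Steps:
N(h, W) = sqrt(W**2 + h**2)
U = 99/10 (U = -3*(-4/5 - 5/2) = -3*(-33/10) = 99/10 ≈ 9.9000)
Y(X) = -99/10 + sqrt(2)*sqrt(X**2) (Y(X) = sqrt(X**2 + X**2) - 1*99/10 = sqrt(2*X**2) - 99/10 = sqrt(2)*sqrt(X**2) - 99/10 = -99/10 + sqrt(2)*sqrt(X**2))
-184 + m(0, 9)*Y(8) = -184 + 12*(-99/10 + sqrt(2)*sqrt(8**2)) = -184 + 12*(-99/10 + sqrt(2)*sqrt(64)) = -184 + 12*(-99/10 + sqrt(2)*8) = -184 + 12*(-99/10 + 8*sqrt(2)) = -184 + (-594/5 + 96*sqrt(2)) = -1514/5 + 96*sqrt(2)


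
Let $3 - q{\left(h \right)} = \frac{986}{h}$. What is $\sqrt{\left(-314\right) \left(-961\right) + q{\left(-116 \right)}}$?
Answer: $\frac{9 \sqrt{14902}}{2} \approx 549.33$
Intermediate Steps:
$q{\left(h \right)} = 3 - \frac{986}{h}$
$\sqrt{\left(-314\right) \left(-961\right) + q{\left(-116 \right)}} = \sqrt{\left(-314\right) \left(-961\right) - \left(-3 + \frac{986}{-116}\right)} = \sqrt{301754 + \left(3 - - \frac{17}{2}\right)} = \sqrt{301754 + \left(3 + \frac{17}{2}\right)} = \sqrt{301754 + \frac{23}{2}} = \sqrt{\frac{603531}{2}} = \frac{9 \sqrt{14902}}{2}$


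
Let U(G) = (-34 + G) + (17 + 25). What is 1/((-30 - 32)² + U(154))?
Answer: 1/4006 ≈ 0.00024963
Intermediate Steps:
U(G) = 8 + G (U(G) = (-34 + G) + 42 = 8 + G)
1/((-30 - 32)² + U(154)) = 1/((-30 - 32)² + (8 + 154)) = 1/((-62)² + 162) = 1/(3844 + 162) = 1/4006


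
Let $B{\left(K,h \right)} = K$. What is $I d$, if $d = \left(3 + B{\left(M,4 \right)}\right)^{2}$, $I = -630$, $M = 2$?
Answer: $-15750$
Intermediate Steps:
$d = 25$ ($d = \left(3 + 2\right)^{2} = 5^{2} = 25$)
$I d = \left(-630\right) 25 = -15750$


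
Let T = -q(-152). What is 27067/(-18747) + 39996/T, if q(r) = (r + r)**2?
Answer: -812807221/433130688 ≈ -1.8766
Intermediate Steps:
q(r) = 4*r**2 (q(r) = (2*r)**2 = 4*r**2)
T = -92416 (T = -4*(-152)**2 = -4*23104 = -1*92416 = -92416)
27067/(-18747) + 39996/T = 27067/(-18747) + 39996/(-92416) = 27067*(-1/18747) + 39996*(-1/92416) = -27067/18747 - 9999/23104 = -812807221/433130688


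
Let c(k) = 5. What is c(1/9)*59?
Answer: 295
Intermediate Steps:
c(1/9)*59 = 5*59 = 295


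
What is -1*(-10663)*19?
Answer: 202597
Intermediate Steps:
-1*(-10663)*19 = 10663*19 = 202597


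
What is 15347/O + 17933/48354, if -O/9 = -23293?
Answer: 1500503053/3378929166 ≈ 0.44408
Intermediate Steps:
O = 209637 (O = -9*(-23293) = 209637)
15347/O + 17933/48354 = 15347/209637 + 17933/48354 = 1500503053/3378929166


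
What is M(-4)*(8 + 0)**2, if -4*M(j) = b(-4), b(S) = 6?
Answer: -96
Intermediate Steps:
M(j) = -3/2 (M(j) = -1/4*6 = -3/2)
M(-4)*(8 + 0)**2 = -3*(8 + 0)**2/2 = -3/2*8**2 = -3/2*64 = -96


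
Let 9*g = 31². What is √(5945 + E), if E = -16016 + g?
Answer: I*√89678/3 ≈ 99.821*I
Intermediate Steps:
g = 961/9 (g = (⅑)*31² = (⅑)*961 = 961/9 ≈ 106.78)
E = -143183/9 (E = -16016 + 961/9 = -143183/9 ≈ -15909.)
√(5945 + E) = √(5945 - 143183/9) = √(-89678/9) = I*√89678/3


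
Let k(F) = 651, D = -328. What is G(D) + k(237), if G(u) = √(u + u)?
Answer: 651 + 4*I*√41 ≈ 651.0 + 25.612*I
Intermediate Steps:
G(u) = √2*√u (G(u) = √(2*u) = √2*√u)
G(D) + k(237) = √2*√(-328) + 651 = √2*(2*I*√82) + 651 = 4*I*√41 + 651 = 651 + 4*I*√41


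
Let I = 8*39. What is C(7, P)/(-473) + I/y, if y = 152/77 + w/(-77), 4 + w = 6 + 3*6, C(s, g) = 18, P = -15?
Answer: 86068/473 ≈ 181.96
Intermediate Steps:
I = 312
w = 20 (w = -4 + (6 + 3*6) = -4 + (6 + 18) = -4 + 24 = 20)
y = 12/7 (y = 152/77 + 20/(-77) = 152*(1/77) + 20*(-1/77) = 152/77 - 20/77 = 12/7 ≈ 1.7143)
C(7, P)/(-473) + I/y = 18/(-473) + 312/(12/7) = 18*(-1/473) + 312*(7/12) = -18/473 + 182 = 86068/473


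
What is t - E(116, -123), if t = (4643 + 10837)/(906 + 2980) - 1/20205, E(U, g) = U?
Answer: -4397579783/39258315 ≈ -112.02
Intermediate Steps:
t = 156384757/39258315 (t = 15480/3886 - 1*1/20205 = 15480*(1/3886) - 1/20205 = 7740/1943 - 1/20205 = 156384757/39258315 ≈ 3.9835)
t - E(116, -123) = 156384757/39258315 - 1*116 = 156384757/39258315 - 116 = -4397579783/39258315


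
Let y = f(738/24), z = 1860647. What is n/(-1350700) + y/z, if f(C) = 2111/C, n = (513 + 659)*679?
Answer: -45528075733507/77280159014175 ≈ -0.58913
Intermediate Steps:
n = 795788 (n = 1172*679 = 795788)
y = 8444/123 (y = 2111/((738/24)) = 2111/((738*(1/24))) = 2111/(123/4) = 2111*(4/123) = 8444/123 ≈ 68.650)
n/(-1350700) + y/z = 795788/(-1350700) + (8444/123)/1860647 = 795788*(-1/1350700) + (8444/123)*(1/1860647) = -198947/337675 + 8444/228859581 = -45528075733507/77280159014175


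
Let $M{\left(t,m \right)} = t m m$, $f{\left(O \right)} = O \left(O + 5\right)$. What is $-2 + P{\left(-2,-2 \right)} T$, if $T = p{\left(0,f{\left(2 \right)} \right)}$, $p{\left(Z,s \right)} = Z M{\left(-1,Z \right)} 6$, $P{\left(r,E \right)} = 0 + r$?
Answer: $-2$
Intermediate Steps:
$f{\left(O \right)} = O \left(5 + O\right)$
$M{\left(t,m \right)} = t m^{2}$ ($M{\left(t,m \right)} = m t m = t m^{2}$)
$P{\left(r,E \right)} = r$
$p{\left(Z,s \right)} = - 6 Z^{3}$ ($p{\left(Z,s \right)} = Z \left(- Z^{2}\right) 6 = - Z^{3} \cdot 6 = - 6 Z^{3}$)
$T = 0$ ($T = - 6 \cdot 0^{3} = \left(-6\right) 0 = 0$)
$-2 + P{\left(-2,-2 \right)} T = -2 - 0 = -2 + 0 = -2$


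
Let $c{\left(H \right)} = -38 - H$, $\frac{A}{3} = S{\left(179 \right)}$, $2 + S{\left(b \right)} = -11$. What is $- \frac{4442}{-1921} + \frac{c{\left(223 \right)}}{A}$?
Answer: $\frac{224873}{24973} \approx 9.0046$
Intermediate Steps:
$S{\left(b \right)} = -13$ ($S{\left(b \right)} = -2 - 11 = -13$)
$A = -39$ ($A = 3 \left(-13\right) = -39$)
$- \frac{4442}{-1921} + \frac{c{\left(223 \right)}}{A} = - \frac{4442}{-1921} + \frac{-38 - 223}{-39} = \left(-4442\right) \left(- \frac{1}{1921}\right) + \left(-38 - 223\right) \left(- \frac{1}{39}\right) = \frac{4442}{1921} - - \frac{87}{13} = \frac{4442}{1921} + \frac{87}{13} = \frac{224873}{24973}$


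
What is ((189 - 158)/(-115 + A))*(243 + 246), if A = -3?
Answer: -15159/118 ≈ -128.47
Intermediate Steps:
((189 - 158)/(-115 + A))*(243 + 246) = ((189 - 158)/(-115 - 3))*(243 + 246) = (31/(-118))*489 = (31*(-1/118))*489 = -31/118*489 = -15159/118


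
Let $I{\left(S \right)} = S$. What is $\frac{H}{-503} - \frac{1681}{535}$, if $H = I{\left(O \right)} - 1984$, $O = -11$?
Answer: $\frac{221782}{269105} \approx 0.82415$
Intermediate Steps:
$H = -1995$ ($H = -11 - 1984 = -1995$)
$\frac{H}{-503} - \frac{1681}{535} = - \frac{1995}{-503} - \frac{1681}{535} = \left(-1995\right) \left(- \frac{1}{503}\right) - \frac{1681}{535} = \frac{1995}{503} - \frac{1681}{535} = \frac{221782}{269105}$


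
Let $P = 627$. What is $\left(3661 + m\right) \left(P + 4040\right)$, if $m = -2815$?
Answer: $3948282$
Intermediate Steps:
$\left(3661 + m\right) \left(P + 4040\right) = \left(3661 - 2815\right) \left(627 + 4040\right) = 846 \cdot 4667 = 3948282$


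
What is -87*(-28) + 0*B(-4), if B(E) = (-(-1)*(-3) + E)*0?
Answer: 2436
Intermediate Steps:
B(E) = 0 (B(E) = (-1*3 + E)*0 = (-3 + E)*0 = 0)
-87*(-28) + 0*B(-4) = -87*(-28) + 0*0 = 2436 + 0 = 2436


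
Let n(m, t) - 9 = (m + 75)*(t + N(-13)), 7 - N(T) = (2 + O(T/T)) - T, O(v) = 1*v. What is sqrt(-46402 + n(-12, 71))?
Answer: I*sqrt(42487) ≈ 206.12*I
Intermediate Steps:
O(v) = v
N(T) = 4 + T (N(T) = 7 - ((2 + T/T) - T) = 7 - ((2 + 1) - T) = 7 - (3 - T) = 7 + (-3 + T) = 4 + T)
n(m, t) = 9 + (-9 + t)*(75 + m) (n(m, t) = 9 + (m + 75)*(t + (4 - 13)) = 9 + (75 + m)*(t - 9) = 9 + (75 + m)*(-9 + t) = 9 + (-9 + t)*(75 + m))
sqrt(-46402 + n(-12, 71)) = sqrt(-46402 + (-666 - 9*(-12) + 75*71 - 12*71)) = sqrt(-46402 + (-666 + 108 + 5325 - 852)) = sqrt(-46402 + 3915) = sqrt(-42487) = I*sqrt(42487)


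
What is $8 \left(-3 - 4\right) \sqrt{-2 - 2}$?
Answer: $- 112 i \approx - 112.0 i$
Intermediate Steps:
$8 \left(-3 - 4\right) \sqrt{-2 - 2} = 8 \left(-3 - 4\right) \sqrt{-4} = 8 \left(-7\right) 2 i = - 56 \cdot 2 i = - 112 i$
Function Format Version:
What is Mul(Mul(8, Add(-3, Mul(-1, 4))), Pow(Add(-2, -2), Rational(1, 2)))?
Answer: Mul(-112, I) ≈ Mul(-112.00, I)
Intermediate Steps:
Mul(Mul(8, Add(-3, Mul(-1, 4))), Pow(Add(-2, -2), Rational(1, 2))) = Mul(Mul(8, Add(-3, -4)), Pow(-4, Rational(1, 2))) = Mul(Mul(8, -7), Mul(2, I)) = Mul(-56, Mul(2, I)) = Mul(-112, I)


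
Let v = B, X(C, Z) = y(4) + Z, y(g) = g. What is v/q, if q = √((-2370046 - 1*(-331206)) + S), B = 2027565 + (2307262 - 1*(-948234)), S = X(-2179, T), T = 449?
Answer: -5283061*I*√2038387/2038387 ≈ -3700.3*I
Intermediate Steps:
X(C, Z) = 4 + Z
S = 453 (S = 4 + 449 = 453)
B = 5283061 (B = 2027565 + (2307262 + 948234) = 2027565 + 3255496 = 5283061)
q = I*√2038387 (q = √((-2370046 - 1*(-331206)) + 453) = √((-2370046 + 331206) + 453) = √(-2038840 + 453) = √(-2038387) = I*√2038387 ≈ 1427.7*I)
v = 5283061
v/q = 5283061/((I*√2038387)) = 5283061*(-I*√2038387/2038387) = -5283061*I*√2038387/2038387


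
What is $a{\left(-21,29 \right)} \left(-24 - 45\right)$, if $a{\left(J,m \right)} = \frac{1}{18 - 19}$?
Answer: $69$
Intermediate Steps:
$a{\left(J,m \right)} = -1$ ($a{\left(J,m \right)} = \frac{1}{-1} = -1$)
$a{\left(-21,29 \right)} \left(-24 - 45\right) = - (-24 - 45) = \left(-1\right) \left(-69\right) = 69$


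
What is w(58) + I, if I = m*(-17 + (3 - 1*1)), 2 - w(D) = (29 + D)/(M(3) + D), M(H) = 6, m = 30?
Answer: -28759/64 ≈ -449.36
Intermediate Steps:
w(D) = 2 - (29 + D)/(6 + D)
I = -450 (I = 30*(-17 + (3 - 1*1)) = 30*(-17 + (3 - 1)) = 30*(-17 + 2) = 30*(-15) = -450)
w(58) + I = (-17 + 58)/(6 + 58) - 450 = 41/64 - 450 = -28759/64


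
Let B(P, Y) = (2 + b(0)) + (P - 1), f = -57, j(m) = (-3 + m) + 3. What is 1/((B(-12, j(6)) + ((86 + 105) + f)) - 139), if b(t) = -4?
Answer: -1/20 ≈ -0.050000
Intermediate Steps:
j(m) = m
B(P, Y) = -3 + P (B(P, Y) = (2 - 4) + (P - 1) = -2 + (-1 + P) = -3 + P)
1/((B(-12, j(6)) + ((86 + 105) + f)) - 139) = 1/(((-3 - 12) + ((86 + 105) - 57)) - 139) = 1/((-15 + (191 - 57)) - 139) = 1/((-15 + 134) - 139) = 1/(119 - 139) = 1/(-20) = -1/20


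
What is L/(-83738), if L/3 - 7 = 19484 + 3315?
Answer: -34209/41869 ≈ -0.81705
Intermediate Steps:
L = 68418 (L = 21 + 3*(19484 + 3315) = 21 + 3*22799 = 21 + 68397 = 68418)
L/(-83738) = 68418/(-83738) = 68418*(-1/83738) = -34209/41869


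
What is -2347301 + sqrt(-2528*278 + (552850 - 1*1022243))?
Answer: -2347301 + I*sqrt(1172177) ≈ -2.3473e+6 + 1082.7*I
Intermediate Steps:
-2347301 + sqrt(-2528*278 + (552850 - 1*1022243)) = -2347301 + sqrt(-702784 + (552850 - 1022243)) = -2347301 + sqrt(-702784 - 469393) = -2347301 + sqrt(-1172177) = -2347301 + I*sqrt(1172177)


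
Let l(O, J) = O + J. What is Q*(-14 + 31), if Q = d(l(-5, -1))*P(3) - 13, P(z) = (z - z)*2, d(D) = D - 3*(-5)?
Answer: -221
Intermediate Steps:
l(O, J) = J + O
d(D) = 15 + D (d(D) = D + 15 = 15 + D)
P(z) = 0 (P(z) = 0*2 = 0)
Q = -13 (Q = (15 + (-1 - 5))*0 - 13 = (15 - 6)*0 - 13 = 9*0 - 13 = 0 - 13 = -13)
Q*(-14 + 31) = -13*(-14 + 31) = -13*17 = -221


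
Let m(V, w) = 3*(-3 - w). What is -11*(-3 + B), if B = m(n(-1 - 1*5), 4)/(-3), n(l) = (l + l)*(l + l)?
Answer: -44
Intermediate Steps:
n(l) = 4*l² (n(l) = (2*l)*(2*l) = 4*l²)
m(V, w) = -9 - 3*w
B = 7 (B = (-9 - 3*4)/(-3) = (-9 - 12)*(-⅓) = -21*(-⅓) = 7)
-11*(-3 + B) = -11*(-3 + 7) = -11*4 = -44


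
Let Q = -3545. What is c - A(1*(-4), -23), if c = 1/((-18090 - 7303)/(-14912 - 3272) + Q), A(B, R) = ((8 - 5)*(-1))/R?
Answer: -193728893/1482048401 ≈ -0.13072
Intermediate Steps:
A(B, R) = -3/R (A(B, R) = (3*(-1))/R = -3/R)
c = -18184/64436887 (c = 1/((-18090 - 7303)/(-14912 - 3272) - 3545) = 1/(-25393/(-18184) - 3545) = 1/(-25393*(-1/18184) - 3545) = 1/(25393/18184 - 3545) = 1/(-64436887/18184) = -18184/64436887 ≈ -0.00028220)
c - A(1*(-4), -23) = -18184/64436887 - (-3)/(-23) = -18184/64436887 - (-3)*(-1)/23 = -18184/64436887 - 1*3/23 = -18184/64436887 - 3/23 = -193728893/1482048401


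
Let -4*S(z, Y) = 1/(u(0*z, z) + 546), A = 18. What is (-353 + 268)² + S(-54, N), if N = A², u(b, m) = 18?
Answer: 16299599/2256 ≈ 7225.0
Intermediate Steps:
N = 324 (N = 18² = 324)
S(z, Y) = -1/2256 (S(z, Y) = -1/(4*(18 + 546)) = -¼/564 = -¼*1/564 = -1/2256)
(-353 + 268)² + S(-54, N) = (-353 + 268)² - 1/2256 = (-85)² - 1/2256 = 7225 - 1/2256 = 16299599/2256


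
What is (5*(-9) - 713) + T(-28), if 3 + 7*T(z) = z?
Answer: -5337/7 ≈ -762.43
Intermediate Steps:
T(z) = -3/7 + z/7
(5*(-9) - 713) + T(-28) = (5*(-9) - 713) + (-3/7 + (1/7)*(-28)) = (-45 - 713) + (-3/7 - 4) = -758 - 31/7 = -5337/7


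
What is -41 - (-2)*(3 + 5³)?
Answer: 215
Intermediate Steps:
-41 - (-2)*(3 + 5³) = -41 - (-2)*(3 + 125) = -41 - (-2)*128 = -41 - 2*(-128) = -41 + 256 = 215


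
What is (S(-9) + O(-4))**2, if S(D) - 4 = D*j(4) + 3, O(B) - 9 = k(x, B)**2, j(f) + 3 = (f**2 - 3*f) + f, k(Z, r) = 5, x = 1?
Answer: 16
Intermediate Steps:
j(f) = -3 + f**2 - 2*f (j(f) = -3 + ((f**2 - 3*f) + f) = -3 + (f**2 - 2*f) = -3 + f**2 - 2*f)
O(B) = 34 (O(B) = 9 + 5**2 = 9 + 25 = 34)
S(D) = 7 + 5*D (S(D) = 4 + (D*(-3 + 4**2 - 2*4) + 3) = 4 + (D*(-3 + 16 - 8) + 3) = 4 + (D*5 + 3) = 4 + (5*D + 3) = 4 + (3 + 5*D) = 7 + 5*D)
(S(-9) + O(-4))**2 = ((7 + 5*(-9)) + 34)**2 = ((7 - 45) + 34)**2 = (-38 + 34)**2 = (-4)**2 = 16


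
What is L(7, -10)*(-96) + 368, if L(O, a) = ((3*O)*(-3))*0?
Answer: 368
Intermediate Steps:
L(O, a) = 0 (L(O, a) = -9*O*0 = 0)
L(7, -10)*(-96) + 368 = 0*(-96) + 368 = 0 + 368 = 368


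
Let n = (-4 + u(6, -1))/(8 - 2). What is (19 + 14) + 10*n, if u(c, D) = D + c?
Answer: 104/3 ≈ 34.667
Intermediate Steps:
n = ⅙ (n = (-4 + (-1 + 6))/(8 - 2) = (-4 + 5)/6 = 1*(⅙) = ⅙ ≈ 0.16667)
(19 + 14) + 10*n = (19 + 14) + 10*(⅙) = 33 + 5/3 = 104/3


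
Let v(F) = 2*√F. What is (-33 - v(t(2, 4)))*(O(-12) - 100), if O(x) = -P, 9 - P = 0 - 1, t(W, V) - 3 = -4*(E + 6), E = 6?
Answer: 3630 + 660*I*√5 ≈ 3630.0 + 1475.8*I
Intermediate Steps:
t(W, V) = -45 (t(W, V) = 3 - 4*(6 + 6) = 3 - 4*12 = 3 - 48 = -45)
P = 10 (P = 9 - (0 - 1) = 9 - 1*(-1) = 9 + 1 = 10)
O(x) = -10 (O(x) = -1*10 = -10)
(-33 - v(t(2, 4)))*(O(-12) - 100) = (-33 - 2*√(-45))*(-10 - 100) = (-33 - 2*3*I*√5)*(-110) = (-33 - 6*I*√5)*(-110) = 3630 + 660*I*√5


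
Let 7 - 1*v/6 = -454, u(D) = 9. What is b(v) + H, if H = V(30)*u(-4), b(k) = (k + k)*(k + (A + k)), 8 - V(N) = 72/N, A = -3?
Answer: 152932392/5 ≈ 3.0586e+7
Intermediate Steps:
V(N) = 8 - 72/N
v = 2766 (v = 42 - 6*(-454) = 42 + 2724 = 2766)
b(k) = 2*k*(-3 + 2*k) (b(k) = (k + k)*(k + (-3 + k)) = (2*k)*(-3 + 2*k) = 2*k*(-3 + 2*k))
H = 252/5 (H = (8 - 72/30)*9 = (8 - 72*1/30)*9 = (8 - 12/5)*9 = (28/5)*9 = 252/5 ≈ 50.400)
b(v) + H = 2*2766*(-3 + 2*2766) + 252/5 = 2*2766*(-3 + 5532) + 252/5 = 2*2766*5529 + 252/5 = 30586428 + 252/5 = 152932392/5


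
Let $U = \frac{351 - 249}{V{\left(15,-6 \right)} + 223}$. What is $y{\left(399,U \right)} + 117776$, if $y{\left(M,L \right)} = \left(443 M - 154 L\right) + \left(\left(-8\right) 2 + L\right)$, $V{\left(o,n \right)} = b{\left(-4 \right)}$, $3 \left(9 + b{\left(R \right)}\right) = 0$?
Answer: $\frac{31505516}{107} \approx 2.9444 \cdot 10^{5}$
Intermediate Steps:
$b{\left(R \right)} = -9$ ($b{\left(R \right)} = -9 + \frac{1}{3} \cdot 0 = -9 + 0 = -9$)
$V{\left(o,n \right)} = -9$
$U = \frac{51}{107}$ ($U = \frac{351 - 249}{-9 + 223} = \frac{102}{214} = 102 \cdot \frac{1}{214} = \frac{51}{107} \approx 0.47664$)
$y{\left(M,L \right)} = -16 - 153 L + 443 M$ ($y{\left(M,L \right)} = \left(- 154 L + 443 M\right) + \left(-16 + L\right) = -16 - 153 L + 443 M$)
$y{\left(399,U \right)} + 117776 = \left(-16 - \frac{7803}{107} + 443 \cdot 399\right) + 117776 = \left(-16 - \frac{7803}{107} + 176757\right) + 117776 = \frac{18903484}{107} + 117776 = \frac{31505516}{107}$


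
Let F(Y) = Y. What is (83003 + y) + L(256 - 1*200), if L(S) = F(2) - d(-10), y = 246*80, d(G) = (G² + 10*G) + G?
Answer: 102695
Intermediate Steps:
d(G) = G² + 11*G
y = 19680
L(S) = 12 (L(S) = 2 - (-10)*(11 - 10) = 2 - (-10) = 2 - 1*(-10) = 2 + 10 = 12)
(83003 + y) + L(256 - 1*200) = (83003 + 19680) + 12 = 102683 + 12 = 102695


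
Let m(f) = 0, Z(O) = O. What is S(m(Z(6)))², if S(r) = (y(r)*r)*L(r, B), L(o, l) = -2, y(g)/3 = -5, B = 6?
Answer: 0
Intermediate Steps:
y(g) = -15 (y(g) = 3*(-5) = -15)
S(r) = 30*r (S(r) = -15*r*(-2) = 30*r)
S(m(Z(6)))² = (30*0)² = 0² = 0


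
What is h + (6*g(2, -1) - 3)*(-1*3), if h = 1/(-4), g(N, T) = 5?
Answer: -325/4 ≈ -81.250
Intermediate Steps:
h = -¼ ≈ -0.25000
h + (6*g(2, -1) - 3)*(-1*3) = -¼ + (6*5 - 3)*(-1*3) = -¼ + (30 - 3)*(-3) = -¼ + 27*(-3) = -¼ - 81 = -325/4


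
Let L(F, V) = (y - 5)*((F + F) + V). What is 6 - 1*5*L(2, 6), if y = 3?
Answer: 106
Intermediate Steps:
L(F, V) = -4*F - 2*V (L(F, V) = (3 - 5)*((F + F) + V) = -2*(2*F + V) = -2*(V + 2*F) = -4*F - 2*V)
6 - 1*5*L(2, 6) = 6 - 1*5*(-4*2 - 2*6) = 6 - 5*(-8 - 12) = 6 - 5*(-20) = 6 - 1*(-100) = 6 + 100 = 106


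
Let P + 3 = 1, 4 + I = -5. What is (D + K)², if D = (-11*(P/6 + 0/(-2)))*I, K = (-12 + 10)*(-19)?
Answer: 25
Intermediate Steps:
I = -9 (I = -4 - 5 = -9)
P = -2 (P = -3 + 1 = -2)
K = 38 (K = -2*(-19) = 38)
D = -33 (D = -11*(-2/6 + 0/(-2))*(-9) = -11*(-2*⅙ + 0*(-½))*(-9) = -11*(-⅓ + 0)*(-9) = -11*(-⅓)*(-9) = (11/3)*(-9) = -33)
(D + K)² = (-33 + 38)² = 5² = 25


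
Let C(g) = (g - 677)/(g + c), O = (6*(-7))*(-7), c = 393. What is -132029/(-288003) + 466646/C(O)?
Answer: -92329622166299/110305149 ≈ -8.3704e+5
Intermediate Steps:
O = 294 (O = -42*(-7) = 294)
C(g) = (-677 + g)/(393 + g) (C(g) = (g - 677)/(g + 393) = (-677 + g)/(393 + g))
-132029/(-288003) + 466646/C(O) = -132029/(-288003) + 466646/(((-677 + 294)/(393 + 294))) = -132029*(-1/288003) + 466646/((-383/687)) = 132029/288003 + 466646/(((1/687)*(-383))) = 132029/288003 + 466646/(-383/687) = 132029/288003 + 466646*(-687/383) = 132029/288003 - 320585802/383 = -92329622166299/110305149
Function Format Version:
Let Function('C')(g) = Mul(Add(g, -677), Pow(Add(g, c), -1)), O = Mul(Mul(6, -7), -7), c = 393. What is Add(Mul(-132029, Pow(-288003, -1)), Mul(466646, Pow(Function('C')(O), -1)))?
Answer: Rational(-92329622166299, 110305149) ≈ -8.3704e+5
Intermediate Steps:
O = 294 (O = Mul(-42, -7) = 294)
Function('C')(g) = Mul(Pow(Add(393, g), -1), Add(-677, g)) (Function('C')(g) = Mul(Add(g, -677), Pow(Add(g, 393), -1)) = Mul(Add(-677, g), Pow(Add(393, g), -1)) = Mul(Pow(Add(393, g), -1), Add(-677, g)))
Add(Mul(-132029, Pow(-288003, -1)), Mul(466646, Pow(Function('C')(O), -1))) = Add(Mul(-132029, Pow(-288003, -1)), Mul(466646, Pow(Mul(Pow(Add(393, 294), -1), Add(-677, 294)), -1))) = Add(Mul(-132029, Rational(-1, 288003)), Mul(466646, Pow(Mul(Pow(687, -1), -383), -1))) = Add(Rational(132029, 288003), Mul(466646, Pow(Mul(Rational(1, 687), -383), -1))) = Add(Rational(132029, 288003), Mul(466646, Pow(Rational(-383, 687), -1))) = Add(Rational(132029, 288003), Mul(466646, Rational(-687, 383))) = Add(Rational(132029, 288003), Rational(-320585802, 383)) = Rational(-92329622166299, 110305149)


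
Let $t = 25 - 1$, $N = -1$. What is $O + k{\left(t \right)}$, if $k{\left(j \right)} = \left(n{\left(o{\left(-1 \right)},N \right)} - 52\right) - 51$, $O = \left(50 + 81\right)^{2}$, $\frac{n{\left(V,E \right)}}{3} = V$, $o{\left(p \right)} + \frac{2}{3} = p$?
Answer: $17053$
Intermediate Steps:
$o{\left(p \right)} = - \frac{2}{3} + p$
$n{\left(V,E \right)} = 3 V$
$O = 17161$ ($O = 131^{2} = 17161$)
$t = 24$ ($t = 25 - 1 = 24$)
$k{\left(j \right)} = -108$ ($k{\left(j \right)} = \left(3 \left(- \frac{2}{3} - 1\right) - 52\right) - 51 = \left(3 \left(- \frac{5}{3}\right) - 52\right) - 51 = \left(-5 - 52\right) - 51 = -57 - 51 = -108$)
$O + k{\left(t \right)} = 17161 - 108 = 17053$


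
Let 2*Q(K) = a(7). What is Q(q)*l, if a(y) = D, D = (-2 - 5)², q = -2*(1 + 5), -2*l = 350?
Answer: -8575/2 ≈ -4287.5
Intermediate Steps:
l = -175 (l = -½*350 = -175)
q = -12 (q = -2*6 = -12)
D = 49 (D = (-7)² = 49)
a(y) = 49
Q(K) = 49/2 (Q(K) = (½)*49 = 49/2)
Q(q)*l = (49/2)*(-175) = -8575/2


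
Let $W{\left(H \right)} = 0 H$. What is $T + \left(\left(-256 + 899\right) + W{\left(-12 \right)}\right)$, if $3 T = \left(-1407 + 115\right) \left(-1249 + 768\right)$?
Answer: $\frac{623381}{3} \approx 2.0779 \cdot 10^{5}$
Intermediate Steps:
$W{\left(H \right)} = 0$
$T = \frac{621452}{3}$ ($T = \frac{\left(-1407 + 115\right) \left(-1249 + 768\right)}{3} = \frac{\left(-1292\right) \left(-481\right)}{3} = \frac{1}{3} \cdot 621452 = \frac{621452}{3} \approx 2.0715 \cdot 10^{5}$)
$T + \left(\left(-256 + 899\right) + W{\left(-12 \right)}\right) = \frac{621452}{3} + \left(\left(-256 + 899\right) + 0\right) = \frac{621452}{3} + \left(643 + 0\right) = \frac{621452}{3} + 643 = \frac{623381}{3}$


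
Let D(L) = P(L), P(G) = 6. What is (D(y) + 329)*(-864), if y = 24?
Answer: -289440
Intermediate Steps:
D(L) = 6
(D(y) + 329)*(-864) = (6 + 329)*(-864) = 335*(-864) = -289440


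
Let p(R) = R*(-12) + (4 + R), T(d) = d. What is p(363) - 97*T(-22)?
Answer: -1855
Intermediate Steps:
p(R) = 4 - 11*R (p(R) = -12*R + (4 + R) = 4 - 11*R)
p(363) - 97*T(-22) = (4 - 11*363) - 97*(-22) = (4 - 3993) + 2134 = -3989 + 2134 = -1855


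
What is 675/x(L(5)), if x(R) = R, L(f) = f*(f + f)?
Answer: 27/2 ≈ 13.500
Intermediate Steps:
L(f) = 2*f**2 (L(f) = f*(2*f) = 2*f**2)
675/x(L(5)) = 675/((2*5**2)) = 675/((2*25)) = 675/50 = 675*(1/50) = 27/2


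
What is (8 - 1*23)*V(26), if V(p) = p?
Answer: -390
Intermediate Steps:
(8 - 1*23)*V(26) = (8 - 1*23)*26 = (8 - 23)*26 = -15*26 = -390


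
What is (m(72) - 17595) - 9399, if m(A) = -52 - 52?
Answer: -27098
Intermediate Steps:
m(A) = -104
(m(72) - 17595) - 9399 = (-104 - 17595) - 9399 = -17699 - 9399 = -27098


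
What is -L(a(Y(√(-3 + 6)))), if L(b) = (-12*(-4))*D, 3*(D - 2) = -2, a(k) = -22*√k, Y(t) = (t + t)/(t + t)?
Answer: -64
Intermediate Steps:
Y(t) = 1 (Y(t) = (2*t)/((2*t)) = (2*t)*(1/(2*t)) = 1)
D = 4/3 (D = 2 + (⅓)*(-2) = 2 - ⅔ = 4/3 ≈ 1.3333)
L(b) = 64 (L(b) = -12*(-4)*(4/3) = 48*(4/3) = 64)
-L(a(Y(√(-3 + 6)))) = -1*64 = -64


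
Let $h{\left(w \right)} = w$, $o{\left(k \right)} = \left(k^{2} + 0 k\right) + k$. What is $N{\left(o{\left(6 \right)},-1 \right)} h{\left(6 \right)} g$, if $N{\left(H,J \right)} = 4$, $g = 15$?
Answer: $360$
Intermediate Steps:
$o{\left(k \right)} = k + k^{2}$ ($o{\left(k \right)} = \left(k^{2} + 0\right) + k = k^{2} + k = k + k^{2}$)
$N{\left(o{\left(6 \right)},-1 \right)} h{\left(6 \right)} g = 4 \cdot 6 \cdot 15 = 24 \cdot 15 = 360$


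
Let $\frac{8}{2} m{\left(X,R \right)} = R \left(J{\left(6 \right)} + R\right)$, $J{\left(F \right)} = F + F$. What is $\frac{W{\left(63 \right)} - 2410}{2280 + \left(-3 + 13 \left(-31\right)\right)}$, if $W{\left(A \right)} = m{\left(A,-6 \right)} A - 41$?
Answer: $- \frac{1509}{937} \approx -1.6105$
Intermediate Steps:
$J{\left(F \right)} = 2 F$
$m{\left(X,R \right)} = \frac{R \left(12 + R\right)}{4}$ ($m{\left(X,R \right)} = \frac{R \left(2 \cdot 6 + R\right)}{4} = \frac{R \left(12 + R\right)}{4}$)
$W{\left(A \right)} = -41 - 9 A$ ($W{\left(A \right)} = \frac{1}{4} \left(-6\right) \left(12 - 6\right) A - 41 = \frac{1}{4} \left(-6\right) 6 A - 41 = - 9 A - 41 = -41 - 9 A$)
$\frac{W{\left(63 \right)} - 2410}{2280 + \left(-3 + 13 \left(-31\right)\right)} = \frac{\left(-41 - 567\right) - 2410}{2280 + \left(-3 + 13 \left(-31\right)\right)} = \frac{\left(-41 - 567\right) - 2410}{2280 - 406} = \frac{-608 - 2410}{2280 - 406} = - \frac{3018}{1874} = \left(-3018\right) \frac{1}{1874} = - \frac{1509}{937}$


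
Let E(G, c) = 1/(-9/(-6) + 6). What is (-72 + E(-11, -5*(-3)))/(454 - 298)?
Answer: -539/1170 ≈ -0.46068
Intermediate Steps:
E(G, c) = 2/15 (E(G, c) = 1/(-9*(-⅙) + 6) = 1/(3/2 + 6) = 1/(15/2) = 2/15)
(-72 + E(-11, -5*(-3)))/(454 - 298) = (-72 + 2/15)/(454 - 298) = -1078/15/156 = -1078/15*1/156 = -539/1170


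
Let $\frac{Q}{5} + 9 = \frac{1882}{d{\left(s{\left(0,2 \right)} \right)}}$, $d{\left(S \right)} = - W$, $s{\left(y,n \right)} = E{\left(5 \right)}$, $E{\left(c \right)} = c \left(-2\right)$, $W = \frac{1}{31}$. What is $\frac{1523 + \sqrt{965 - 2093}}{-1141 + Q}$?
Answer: $- \frac{1523}{292896} - \frac{i \sqrt{282}}{146448} \approx -0.0051998 - 0.00011467 i$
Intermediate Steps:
$W = \frac{1}{31} \approx 0.032258$
$E{\left(c \right)} = - 2 c$
$s{\left(y,n \right)} = -10$ ($s{\left(y,n \right)} = \left(-2\right) 5 = -10$)
$d{\left(S \right)} = - \frac{1}{31}$ ($d{\left(S \right)} = \left(-1\right) \frac{1}{31} = - \frac{1}{31}$)
$Q = -291755$ ($Q = -45 + 5 \frac{1882}{- \frac{1}{31}} = -45 + 5 \cdot 1882 \left(-31\right) = -45 + 5 \left(-58342\right) = -45 - 291710 = -291755$)
$\frac{1523 + \sqrt{965 - 2093}}{-1141 + Q} = \frac{1523 + \sqrt{965 - 2093}}{-1141 - 291755} = \frac{1523 + \sqrt{-1128}}{-292896} = \left(1523 + 2 i \sqrt{282}\right) \left(- \frac{1}{292896}\right) = - \frac{1523}{292896} - \frac{i \sqrt{282}}{146448}$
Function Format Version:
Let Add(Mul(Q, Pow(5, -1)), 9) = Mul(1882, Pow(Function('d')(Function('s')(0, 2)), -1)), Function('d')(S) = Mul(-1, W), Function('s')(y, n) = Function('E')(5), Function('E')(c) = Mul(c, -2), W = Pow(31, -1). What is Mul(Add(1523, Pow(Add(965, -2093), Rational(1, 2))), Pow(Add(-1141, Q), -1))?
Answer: Add(Rational(-1523, 292896), Mul(Rational(-1, 146448), I, Pow(282, Rational(1, 2)))) ≈ Add(-0.0051998, Mul(-0.00011467, I))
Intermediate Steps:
W = Rational(1, 31) ≈ 0.032258
Function('E')(c) = Mul(-2, c)
Function('s')(y, n) = -10 (Function('s')(y, n) = Mul(-2, 5) = -10)
Function('d')(S) = Rational(-1, 31) (Function('d')(S) = Mul(-1, Rational(1, 31)) = Rational(-1, 31))
Q = -291755 (Q = Add(-45, Mul(5, Mul(1882, Pow(Rational(-1, 31), -1)))) = Add(-45, Mul(5, Mul(1882, -31))) = Add(-45, Mul(5, -58342)) = Add(-45, -291710) = -291755)
Mul(Add(1523, Pow(Add(965, -2093), Rational(1, 2))), Pow(Add(-1141, Q), -1)) = Mul(Add(1523, Pow(Add(965, -2093), Rational(1, 2))), Pow(Add(-1141, -291755), -1)) = Mul(Add(1523, Pow(-1128, Rational(1, 2))), Pow(-292896, -1)) = Mul(Add(1523, Mul(2, I, Pow(282, Rational(1, 2)))), Rational(-1, 292896)) = Add(Rational(-1523, 292896), Mul(Rational(-1, 146448), I, Pow(282, Rational(1, 2))))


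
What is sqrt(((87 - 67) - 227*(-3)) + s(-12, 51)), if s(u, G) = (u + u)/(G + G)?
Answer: 19*sqrt(561)/17 ≈ 26.472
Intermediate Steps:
s(u, G) = u/G (s(u, G) = (2*u)/((2*G)) = (2*u)*(1/(2*G)) = u/G)
sqrt(((87 - 67) - 227*(-3)) + s(-12, 51)) = sqrt(((87 - 67) - 227*(-3)) - 12/51) = sqrt((20 - 1*(-681)) - 12*1/51) = sqrt((20 + 681) - 4/17) = sqrt(701 - 4/17) = sqrt(11913/17) = 19*sqrt(561)/17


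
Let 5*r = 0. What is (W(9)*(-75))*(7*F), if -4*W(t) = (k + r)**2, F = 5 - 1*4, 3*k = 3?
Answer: 525/4 ≈ 131.25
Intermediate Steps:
k = 1 (k = (1/3)*3 = 1)
r = 0 (r = (1/5)*0 = 0)
F = 1 (F = 5 - 4 = 1)
W(t) = -1/4 (W(t) = -(1 + 0)**2/4 = -1/4*1**2 = -1/4*1 = -1/4)
(W(9)*(-75))*(7*F) = (-1/4*(-75))*(7*1) = (75/4)*7 = 525/4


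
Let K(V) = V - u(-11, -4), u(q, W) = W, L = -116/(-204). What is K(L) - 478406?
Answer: -24398473/51 ≈ -4.7840e+5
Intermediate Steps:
L = 29/51 (L = -116*(-1/204) = 29/51 ≈ 0.56863)
K(V) = 4 + V (K(V) = V - 1*(-4) = V + 4 = 4 + V)
K(L) - 478406 = (4 + 29/51) - 478406 = 233/51 - 478406 = -24398473/51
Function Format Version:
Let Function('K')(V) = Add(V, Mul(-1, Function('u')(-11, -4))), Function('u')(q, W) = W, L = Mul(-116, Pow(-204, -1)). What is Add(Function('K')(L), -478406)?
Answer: Rational(-24398473, 51) ≈ -4.7840e+5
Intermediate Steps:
L = Rational(29, 51) (L = Mul(-116, Rational(-1, 204)) = Rational(29, 51) ≈ 0.56863)
Function('K')(V) = Add(4, V) (Function('K')(V) = Add(V, Mul(-1, -4)) = Add(V, 4) = Add(4, V))
Add(Function('K')(L), -478406) = Add(Add(4, Rational(29, 51)), -478406) = Add(Rational(233, 51), -478406) = Rational(-24398473, 51)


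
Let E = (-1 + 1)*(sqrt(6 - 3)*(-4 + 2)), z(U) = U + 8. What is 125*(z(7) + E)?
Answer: 1875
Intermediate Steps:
z(U) = 8 + U
E = 0 (E = 0*(sqrt(3)*(-2)) = 0*(-2*sqrt(3)) = 0)
125*(z(7) + E) = 125*((8 + 7) + 0) = 125*(15 + 0) = 125*15 = 1875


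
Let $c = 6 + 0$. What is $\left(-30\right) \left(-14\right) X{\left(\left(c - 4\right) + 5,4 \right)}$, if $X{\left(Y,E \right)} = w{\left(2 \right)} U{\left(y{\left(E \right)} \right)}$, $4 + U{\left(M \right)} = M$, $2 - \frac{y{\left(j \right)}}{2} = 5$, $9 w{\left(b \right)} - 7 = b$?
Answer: $-4200$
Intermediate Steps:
$w{\left(b \right)} = \frac{7}{9} + \frac{b}{9}$
$y{\left(j \right)} = -6$ ($y{\left(j \right)} = 4 - 10 = -6$)
$c = 6$
$U{\left(M \right)} = -4 + M$
$X{\left(Y,E \right)} = -10$ ($X{\left(Y,E \right)} = \left(\frac{7}{9} + \frac{1}{9} \cdot 2\right) \left(-4 - 6\right) = \left(\frac{7}{9} + \frac{2}{9}\right) \left(-10\right) = 1 \left(-10\right) = -10$)
$\left(-30\right) \left(-14\right) X{\left(\left(c - 4\right) + 5,4 \right)} = \left(-30\right) \left(-14\right) \left(-10\right) = 420 \left(-10\right) = -4200$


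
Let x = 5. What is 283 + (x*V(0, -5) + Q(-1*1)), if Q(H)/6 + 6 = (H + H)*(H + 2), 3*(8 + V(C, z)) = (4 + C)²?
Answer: 665/3 ≈ 221.67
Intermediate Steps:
V(C, z) = -8 + (4 + C)²/3
Q(H) = -36 + 12*H*(2 + H) (Q(H) = -36 + 6*((H + H)*(H + 2)) = -36 + 6*((2*H)*(2 + H)) = -36 + 6*(2*H*(2 + H)) = -36 + 12*H*(2 + H))
283 + (x*V(0, -5) + Q(-1*1)) = 283 + (5*(-8 + (4 + 0)²/3) + (-36 + 12*(-1*1)² + 24*(-1*1))) = 283 + (5*(-8 + (⅓)*4²) + (-36 + 12*(-1)² + 24*(-1))) = 283 + (5*(-8 + (⅓)*16) + (-36 + 12*1 - 24)) = 283 + (5*(-8 + 16/3) + (-36 + 12 - 24)) = 283 + (5*(-8/3) - 48) = 283 + (-40/3 - 48) = 283 - 184/3 = 665/3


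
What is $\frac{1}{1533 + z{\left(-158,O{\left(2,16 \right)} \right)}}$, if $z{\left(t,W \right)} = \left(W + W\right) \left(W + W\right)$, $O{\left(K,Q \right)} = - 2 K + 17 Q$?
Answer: $\frac{1}{288829} \approx 3.4623 \cdot 10^{-6}$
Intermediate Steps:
$z{\left(t,W \right)} = 4 W^{2}$ ($z{\left(t,W \right)} = 2 W 2 W = 4 W^{2}$)
$\frac{1}{1533 + z{\left(-158,O{\left(2,16 \right)} \right)}} = \frac{1}{1533 + 4 \left(\left(-2\right) 2 + 17 \cdot 16\right)^{2}} = \frac{1}{1533 + 4 \left(-4 + 272\right)^{2}} = \frac{1}{1533 + 4 \cdot 268^{2}} = \frac{1}{1533 + 4 \cdot 71824} = \frac{1}{1533 + 287296} = \frac{1}{288829}$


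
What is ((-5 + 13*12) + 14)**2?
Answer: 27225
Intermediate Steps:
((-5 + 13*12) + 14)**2 = ((-5 + 156) + 14)**2 = (151 + 14)**2 = 165**2 = 27225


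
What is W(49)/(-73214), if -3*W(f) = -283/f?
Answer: -283/10762458 ≈ -2.6295e-5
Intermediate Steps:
W(f) = 283/(3*f) (W(f) = -(-283)/(3*f) = 283/(3*f))
W(49)/(-73214) = ((283/3)/49)/(-73214) = ((283/3)*(1/49))*(-1/73214) = (283/147)*(-1/73214) = -283/10762458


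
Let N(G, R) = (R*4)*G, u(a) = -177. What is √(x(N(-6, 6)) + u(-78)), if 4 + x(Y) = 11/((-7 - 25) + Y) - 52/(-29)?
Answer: I*√2412249/116 ≈ 13.389*I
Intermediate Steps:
N(G, R) = 4*G*R (N(G, R) = (4*R)*G = 4*G*R)
x(Y) = -64/29 + 11/(-32 + Y) (x(Y) = -4 + (11/((-7 - 25) + Y) - 52/(-29)) = -4 + (11/(-32 + Y) - 52*(-1/29)) = -4 + (11/(-32 + Y) + 52/29) = -4 + (52/29 + 11/(-32 + Y)) = -64/29 + 11/(-32 + Y))
√(x(N(-6, 6)) + u(-78)) = √((2367 - 256*(-6)*6)/(29*(-32 + 4*(-6)*6)) - 177) = √((2367 - 64*(-144))/(29*(-32 - 144)) - 177) = √((1/29)*(2367 + 9216)/(-176) - 177) = √((1/29)*(-1/176)*11583 - 177) = √(-1053/464 - 177) = √(-83181/464) = I*√2412249/116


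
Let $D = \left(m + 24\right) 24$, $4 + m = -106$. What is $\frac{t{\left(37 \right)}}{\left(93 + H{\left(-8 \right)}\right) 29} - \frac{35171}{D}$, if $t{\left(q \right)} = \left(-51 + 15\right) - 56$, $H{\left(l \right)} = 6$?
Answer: $\frac{33595351}{1975248} \approx 17.008$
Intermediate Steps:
$m = -110$ ($m = -4 - 106 = -110$)
$D = -2064$ ($D = \left(-110 + 24\right) 24 = \left(-86\right) 24 = -2064$)
$t{\left(q \right)} = -92$ ($t{\left(q \right)} = -36 - 56 = -92$)
$\frac{t{\left(37 \right)}}{\left(93 + H{\left(-8 \right)}\right) 29} - \frac{35171}{D} = - \frac{92}{\left(93 + 6\right) 29} - \frac{35171}{-2064} = - \frac{92}{99 \cdot 29} - - \frac{35171}{2064} = - \frac{92}{2871} + \frac{35171}{2064} = \frac{33595351}{1975248}$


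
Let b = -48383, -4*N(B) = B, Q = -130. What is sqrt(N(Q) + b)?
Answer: I*sqrt(193402)/2 ≈ 219.89*I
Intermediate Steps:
N(B) = -B/4
sqrt(N(Q) + b) = sqrt(-1/4*(-130) - 48383) = sqrt(65/2 - 48383) = sqrt(-96701/2) = I*sqrt(193402)/2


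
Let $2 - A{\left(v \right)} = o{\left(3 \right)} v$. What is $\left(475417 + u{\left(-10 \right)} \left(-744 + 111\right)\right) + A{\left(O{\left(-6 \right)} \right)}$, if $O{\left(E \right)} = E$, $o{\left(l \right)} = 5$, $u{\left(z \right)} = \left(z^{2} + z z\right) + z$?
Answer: $355179$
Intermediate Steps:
$u{\left(z \right)} = z + 2 z^{2}$ ($u{\left(z \right)} = \left(z^{2} + z^{2}\right) + z = 2 z^{2} + z = z + 2 z^{2}$)
$A{\left(v \right)} = 2 - 5 v$
$\left(475417 + u{\left(-10 \right)} \left(-744 + 111\right)\right) + A{\left(O{\left(-6 \right)} \right)} = \left(475417 + - 10 \left(1 + 2 \left(-10\right)\right) \left(-744 + 111\right)\right) + \left(2 - -30\right) = \left(475417 + - 10 \left(1 - 20\right) \left(-633\right)\right) + \left(2 + 30\right) = \left(475417 + \left(-10\right) \left(-19\right) \left(-633\right)\right) + 32 = \left(475417 + 190 \left(-633\right)\right) + 32 = \left(475417 - 120270\right) + 32 = 355147 + 32 = 355179$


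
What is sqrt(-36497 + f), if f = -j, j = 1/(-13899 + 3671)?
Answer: I*sqrt(954505892455)/5114 ≈ 191.04*I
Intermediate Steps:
j = -1/10228 (j = 1/(-10228) = -1/10228 ≈ -9.7771e-5)
f = 1/10228 (f = -1*(-1/10228) = 1/10228 ≈ 9.7771e-5)
sqrt(-36497 + f) = sqrt(-36497 + 1/10228) = sqrt(-373291315/10228) = I*sqrt(954505892455)/5114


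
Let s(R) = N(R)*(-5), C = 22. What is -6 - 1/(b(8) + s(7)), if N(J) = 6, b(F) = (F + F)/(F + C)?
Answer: -2637/442 ≈ -5.9661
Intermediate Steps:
b(F) = 2*F/(22 + F) (b(F) = (F + F)/(F + 22) = (2*F)/(22 + F) = 2*F/(22 + F))
s(R) = -30 (s(R) = 6*(-5) = -30)
-6 - 1/(b(8) + s(7)) = -6 - 1/(2*8/(22 + 8) - 30) = -6 - 1/(2*8/30 - 30) = -6 - 1/(2*8*(1/30) - 30) = -6 - 1/(8/15 - 30) = -6 - 1/(-442/15) = -6 - 1*(-15/442) = -6 + 15/442 = -2637/442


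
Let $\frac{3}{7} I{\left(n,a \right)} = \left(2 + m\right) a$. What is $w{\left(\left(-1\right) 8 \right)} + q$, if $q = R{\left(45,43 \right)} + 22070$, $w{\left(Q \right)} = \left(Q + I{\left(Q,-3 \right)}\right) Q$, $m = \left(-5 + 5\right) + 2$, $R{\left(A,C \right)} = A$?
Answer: $22403$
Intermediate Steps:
$m = 2$ ($m = 0 + 2 = 2$)
$I{\left(n,a \right)} = \frac{28 a}{3}$ ($I{\left(n,a \right)} = \frac{7 \left(2 + 2\right) a}{3} = \frac{7 \cdot 4 a}{3} = \frac{28 a}{3}$)
$w{\left(Q \right)} = Q \left(-28 + Q\right)$ ($w{\left(Q \right)} = \left(Q + \frac{28}{3} \left(-3\right)\right) Q = \left(Q - 28\right) Q = \left(-28 + Q\right) Q = Q \left(-28 + Q\right)$)
$q = 22115$ ($q = 45 + 22070 = 22115$)
$w{\left(\left(-1\right) 8 \right)} + q = \left(-1\right) 8 \left(-28 - 8\right) + 22115 = - 8 \left(-28 - 8\right) + 22115 = \left(-8\right) \left(-36\right) + 22115 = 288 + 22115 = 22403$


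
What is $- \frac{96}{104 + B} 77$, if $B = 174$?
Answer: $- \frac{3696}{139} \approx -26.59$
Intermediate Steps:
$- \frac{96}{104 + B} 77 = - \frac{96}{104 + 174} \cdot 77 = - \frac{96}{278} \cdot 77 = \left(-96\right) \frac{1}{278} \cdot 77 = \left(- \frac{48}{139}\right) 77 = - \frac{3696}{139}$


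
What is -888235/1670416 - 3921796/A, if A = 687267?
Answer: -7161485390881/1148021793072 ≈ -6.2381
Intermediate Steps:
-888235/1670416 - 3921796/A = -888235/1670416 - 3921796/687267 = -7161485390881/1148021793072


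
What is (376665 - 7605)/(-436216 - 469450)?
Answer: -184530/452833 ≈ -0.40750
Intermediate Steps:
(376665 - 7605)/(-436216 - 469450) = 369060/(-905666) = 369060*(-1/905666) = -184530/452833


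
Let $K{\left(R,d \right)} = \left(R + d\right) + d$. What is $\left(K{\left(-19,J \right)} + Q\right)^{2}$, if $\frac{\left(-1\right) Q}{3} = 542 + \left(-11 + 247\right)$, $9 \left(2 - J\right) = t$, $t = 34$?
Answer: $\frac{449821681}{81} \approx 5.5534 \cdot 10^{6}$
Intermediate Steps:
$J = - \frac{16}{9}$ ($J = 2 - \frac{34}{9} = - \frac{16}{9} \approx -1.7778$)
$K{\left(R,d \right)} = R + 2 d$
$Q = -2334$ ($Q = - 3 \left(542 + \left(-11 + 247\right)\right) = - 3 \left(542 + 236\right) = \left(-3\right) 778 = -2334$)
$\left(K{\left(-19,J \right)} + Q\right)^{2} = \left(\left(-19 + 2 \left(- \frac{16}{9}\right)\right) - 2334\right)^{2} = \left(\left(-19 - \frac{32}{9}\right) - 2334\right)^{2} = \left(- \frac{203}{9} - 2334\right)^{2} = \left(- \frac{21209}{9}\right)^{2} = \frac{449821681}{81}$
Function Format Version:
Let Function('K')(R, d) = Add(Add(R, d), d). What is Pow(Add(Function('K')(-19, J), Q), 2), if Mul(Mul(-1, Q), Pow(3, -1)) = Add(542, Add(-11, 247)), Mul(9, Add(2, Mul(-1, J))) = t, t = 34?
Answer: Rational(449821681, 81) ≈ 5.5534e+6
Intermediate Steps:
J = Rational(-16, 9) (J = Add(2, Mul(Rational(-1, 9), 34)) = Add(2, Rational(-34, 9)) = Rational(-16, 9) ≈ -1.7778)
Function('K')(R, d) = Add(R, Mul(2, d))
Q = -2334 (Q = Mul(-3, Add(542, Add(-11, 247))) = Mul(-3, Add(542, 236)) = Mul(-3, 778) = -2334)
Pow(Add(Function('K')(-19, J), Q), 2) = Pow(Add(Add(-19, Mul(2, Rational(-16, 9))), -2334), 2) = Pow(Add(Add(-19, Rational(-32, 9)), -2334), 2) = Pow(Add(Rational(-203, 9), -2334), 2) = Pow(Rational(-21209, 9), 2) = Rational(449821681, 81)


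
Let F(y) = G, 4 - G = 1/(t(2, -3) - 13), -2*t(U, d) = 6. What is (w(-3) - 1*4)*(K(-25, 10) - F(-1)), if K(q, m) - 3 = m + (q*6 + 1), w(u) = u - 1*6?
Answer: 29133/16 ≈ 1820.8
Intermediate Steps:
w(u) = -6 + u (w(u) = u - 6 = -6 + u)
t(U, d) = -3 (t(U, d) = -½*6 = -3)
K(q, m) = 4 + m + 6*q (K(q, m) = 3 + (m + (q*6 + 1)) = 3 + (m + (6*q + 1)) = 3 + (m + (1 + 6*q)) = 3 + (1 + m + 6*q) = 4 + m + 6*q)
G = 65/16 (G = 4 - 1/(-3 - 13) = 4 - 1/(-16) = 4 - 1*(-1/16) = 4 + 1/16 = 65/16 ≈ 4.0625)
F(y) = 65/16
(w(-3) - 1*4)*(K(-25, 10) - F(-1)) = ((-6 - 3) - 1*4)*((4 + 10 + 6*(-25)) - 1*65/16) = (-9 - 4)*((4 + 10 - 150) - 65/16) = -13*(-136 - 65/16) = -13*(-2241/16) = 29133/16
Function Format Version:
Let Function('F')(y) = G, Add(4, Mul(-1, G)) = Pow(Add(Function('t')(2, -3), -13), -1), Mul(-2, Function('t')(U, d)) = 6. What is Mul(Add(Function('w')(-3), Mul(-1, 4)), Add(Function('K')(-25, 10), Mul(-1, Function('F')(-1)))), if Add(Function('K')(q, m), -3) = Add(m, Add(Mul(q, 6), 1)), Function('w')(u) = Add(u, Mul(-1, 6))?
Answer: Rational(29133, 16) ≈ 1820.8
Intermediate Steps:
Function('w')(u) = Add(-6, u) (Function('w')(u) = Add(u, -6) = Add(-6, u))
Function('t')(U, d) = -3 (Function('t')(U, d) = Mul(Rational(-1, 2), 6) = -3)
Function('K')(q, m) = Add(4, m, Mul(6, q)) (Function('K')(q, m) = Add(3, Add(m, Add(Mul(q, 6), 1))) = Add(3, Add(m, Add(Mul(6, q), 1))) = Add(3, Add(m, Add(1, Mul(6, q)))) = Add(3, Add(1, m, Mul(6, q))) = Add(4, m, Mul(6, q)))
G = Rational(65, 16) (G = Add(4, Mul(-1, Pow(Add(-3, -13), -1))) = Add(4, Mul(-1, Pow(-16, -1))) = Add(4, Mul(-1, Rational(-1, 16))) = Add(4, Rational(1, 16)) = Rational(65, 16) ≈ 4.0625)
Function('F')(y) = Rational(65, 16)
Mul(Add(Function('w')(-3), Mul(-1, 4)), Add(Function('K')(-25, 10), Mul(-1, Function('F')(-1)))) = Mul(Add(Add(-6, -3), Mul(-1, 4)), Add(Add(4, 10, Mul(6, -25)), Mul(-1, Rational(65, 16)))) = Mul(Add(-9, -4), Add(Add(4, 10, -150), Rational(-65, 16))) = Mul(-13, Add(-136, Rational(-65, 16))) = Mul(-13, Rational(-2241, 16)) = Rational(29133, 16)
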